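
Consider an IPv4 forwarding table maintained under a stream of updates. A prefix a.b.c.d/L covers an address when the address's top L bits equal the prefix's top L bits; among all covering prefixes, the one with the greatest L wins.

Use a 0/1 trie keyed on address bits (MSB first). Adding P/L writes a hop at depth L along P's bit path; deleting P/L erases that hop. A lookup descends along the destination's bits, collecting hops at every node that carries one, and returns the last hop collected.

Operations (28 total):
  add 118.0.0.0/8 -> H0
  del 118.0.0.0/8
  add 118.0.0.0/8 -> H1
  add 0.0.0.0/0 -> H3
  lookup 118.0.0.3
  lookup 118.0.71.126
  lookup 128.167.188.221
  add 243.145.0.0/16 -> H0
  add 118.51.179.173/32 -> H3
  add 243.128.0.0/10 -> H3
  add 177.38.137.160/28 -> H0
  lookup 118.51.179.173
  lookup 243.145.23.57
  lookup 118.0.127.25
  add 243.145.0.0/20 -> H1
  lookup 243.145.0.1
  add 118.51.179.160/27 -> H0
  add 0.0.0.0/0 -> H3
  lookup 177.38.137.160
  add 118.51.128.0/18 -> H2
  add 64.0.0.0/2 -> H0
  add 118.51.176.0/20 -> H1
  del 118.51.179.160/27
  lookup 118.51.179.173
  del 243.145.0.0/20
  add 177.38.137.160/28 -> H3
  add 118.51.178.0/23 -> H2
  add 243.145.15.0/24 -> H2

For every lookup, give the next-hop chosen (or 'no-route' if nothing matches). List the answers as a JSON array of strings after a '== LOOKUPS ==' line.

Trace:
  add 118.0.0.0/8 -> H0 at depth 8
  - 118.0.0.0/8 clear@8
  add 118.0.0.0/8 -> H1 at depth 8
  add 0.0.0.0/0 -> H3 at depth 0
  ? 118.0.0.3  path d0:H3→d1:-→d2:-→d3:-→d4:-→d5:-→d6:-→d7:-→d8:H1  best=H1
  ? 118.0.71.126  path d0:H3→d1:-→d2:-→d3:-→d4:-→d5:-→d6:-→d7:-→d8:H1  best=H1
  ? 128.167.188.221  path d0:H3  best=H3
  add 243.145.0.0/16 -> H0 at depth 16
  add 118.51.179.173/32 -> H3 at depth 32
  add 243.128.0.0/10 -> H3 at depth 10
  add 177.38.137.160/28 -> H0 at depth 28
  ? 118.51.179.173  path d0:H3→d1:-→d2:-→d3:-→d4:-→d5:-→d6:-→d7:-→d8:H1→d9:-→d10:-→d11:-→d12:-→d13:-→d14:-→d15:-→d16:-→d17:-→d18:-→d19:-→d20:-→d21:-→d22:-→d23:-→d24:-→d25:-→d26:-→d27:-→d28:-→d29:-→d30:-→d31:-→d32:H3  best=H3
  ? 243.145.23.57  path d0:H3→d1:-→d2:-→d3:-→d4:-→d5:-→d6:-→d7:-→d8:-→d9:-→d10:H3→d11:-→d12:-→d13:-→d14:-→d15:-→d16:H0  best=H0
  ? 118.0.127.25  path d0:H3→d1:-→d2:-→d3:-→d4:-→d5:-→d6:-→d7:-→d8:H1→d9:-→d10:-  best=H1
  add 243.145.0.0/20 -> H1 at depth 20
  ? 243.145.0.1  path d0:H3→d1:-→d2:-→d3:-→d4:-→d5:-→d6:-→d7:-→d8:-→d9:-→d10:H3→d11:-→d12:-→d13:-→d14:-→d15:-→d16:H0→d17:-→d18:-→d19:-→d20:H1  best=H1
  add 118.51.179.160/27 -> H0 at depth 27
  add 0.0.0.0/0 -> H3 at depth 0
  ? 177.38.137.160  path d0:H3→d1:-→d2:-→d3:-→d4:-→d5:-→d6:-→d7:-→d8:-→d9:-→d10:-→d11:-→d12:-→d13:-→d14:-→d15:-→d16:-→d17:-→d18:-→d19:-→d20:-→d21:-→d22:-→d23:-→d24:-→d25:-→d26:-→d27:-→d28:H0  best=H0
  add 118.51.128.0/18 -> H2 at depth 18
  add 64.0.0.0/2 -> H0 at depth 2
  add 118.51.176.0/20 -> H1 at depth 20
  - 118.51.179.160/27 clear@27
  ? 118.51.179.173  path d0:H3→d1:-→d2:H0→d3:-→d4:-→d5:-→d6:-→d7:-→d8:H1→d9:-→d10:-→d11:-→d12:-→d13:-→d14:-→d15:-→d16:-→d17:-→d18:H2→d19:-→d20:H1→d21:-→d22:-→d23:-→d24:-→d25:-→d26:-→d27:-→d28:-→d29:-→d30:-→d31:-→d32:H3  best=H3
  - 243.145.0.0/20 clear@20
  add 177.38.137.160/28 -> H3 at depth 28
  add 118.51.178.0/23 -> H2 at depth 23
  add 243.145.15.0/24 -> H2 at depth 24

== LOOKUPS ==
["H1","H1","H3","H3","H0","H1","H1","H0","H3"]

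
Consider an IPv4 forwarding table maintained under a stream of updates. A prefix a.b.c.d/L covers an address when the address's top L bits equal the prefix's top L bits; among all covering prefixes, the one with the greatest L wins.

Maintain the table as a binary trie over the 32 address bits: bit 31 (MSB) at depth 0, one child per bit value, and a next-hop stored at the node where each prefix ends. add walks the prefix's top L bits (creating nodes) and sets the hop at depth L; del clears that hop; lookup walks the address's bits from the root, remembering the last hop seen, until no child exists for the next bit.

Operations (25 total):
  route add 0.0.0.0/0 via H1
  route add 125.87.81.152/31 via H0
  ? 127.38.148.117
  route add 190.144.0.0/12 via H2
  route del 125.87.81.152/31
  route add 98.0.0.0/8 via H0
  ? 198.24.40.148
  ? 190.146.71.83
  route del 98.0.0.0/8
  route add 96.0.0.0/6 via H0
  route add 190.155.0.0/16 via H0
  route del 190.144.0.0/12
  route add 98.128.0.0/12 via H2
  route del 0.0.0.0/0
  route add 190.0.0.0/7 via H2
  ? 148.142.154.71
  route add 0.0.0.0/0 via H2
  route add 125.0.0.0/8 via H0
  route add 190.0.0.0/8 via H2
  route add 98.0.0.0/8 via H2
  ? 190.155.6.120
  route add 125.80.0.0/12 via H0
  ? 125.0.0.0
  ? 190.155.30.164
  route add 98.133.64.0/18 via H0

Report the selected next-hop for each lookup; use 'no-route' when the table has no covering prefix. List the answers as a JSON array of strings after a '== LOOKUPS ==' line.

Process each operation:
  add 0.0.0.0/0 -> H1 at depth 0
  add 125.87.81.152/31 -> H0 at depth 31
  Q 127.38.148.117: descend 011111 ; hops seen [H1] ; pick H1
  add 190.144.0.0/12 -> H2 at depth 12
  - 125.87.81.152/31 clear@31
  add 98.0.0.0/8 -> H0 at depth 8
  Q 198.24.40.148: descend 1 ; hops seen [H1] ; pick H1
  Q 190.146.71.83: descend 101111101001 ; hops seen [H1,H2] ; pick H2
  - 98.0.0.0/8 clear@8
  add 96.0.0.0/6 -> H0 at depth 6
  add 190.155.0.0/16 -> H0 at depth 16
  - 190.144.0.0/12 clear@12
  add 98.128.0.0/12 -> H2 at depth 12
  - 0.0.0.0/0 clear@0
  add 190.0.0.0/7 -> H2 at depth 7
  Q 148.142.154.71: descend 10 ; hops seen [∅] ; pick no-route
  add 0.0.0.0/0 -> H2 at depth 0
  add 125.0.0.0/8 -> H0 at depth 8
  add 190.0.0.0/8 -> H2 at depth 8
  add 98.0.0.0/8 -> H2 at depth 8
  Q 190.155.6.120: descend 1011111010011011 ; hops seen [H2,H2,H2,H0] ; pick H0
  add 125.80.0.0/12 -> H0 at depth 12
  Q 125.0.0.0: descend 011111010 ; hops seen [H2,H0] ; pick H0
  Q 190.155.30.164: descend 1011111010011011 ; hops seen [H2,H2,H2,H0] ; pick H0
  add 98.133.64.0/18 -> H0 at depth 18

== LOOKUPS ==
["H1","H1","H2","no-route","H0","H0","H0"]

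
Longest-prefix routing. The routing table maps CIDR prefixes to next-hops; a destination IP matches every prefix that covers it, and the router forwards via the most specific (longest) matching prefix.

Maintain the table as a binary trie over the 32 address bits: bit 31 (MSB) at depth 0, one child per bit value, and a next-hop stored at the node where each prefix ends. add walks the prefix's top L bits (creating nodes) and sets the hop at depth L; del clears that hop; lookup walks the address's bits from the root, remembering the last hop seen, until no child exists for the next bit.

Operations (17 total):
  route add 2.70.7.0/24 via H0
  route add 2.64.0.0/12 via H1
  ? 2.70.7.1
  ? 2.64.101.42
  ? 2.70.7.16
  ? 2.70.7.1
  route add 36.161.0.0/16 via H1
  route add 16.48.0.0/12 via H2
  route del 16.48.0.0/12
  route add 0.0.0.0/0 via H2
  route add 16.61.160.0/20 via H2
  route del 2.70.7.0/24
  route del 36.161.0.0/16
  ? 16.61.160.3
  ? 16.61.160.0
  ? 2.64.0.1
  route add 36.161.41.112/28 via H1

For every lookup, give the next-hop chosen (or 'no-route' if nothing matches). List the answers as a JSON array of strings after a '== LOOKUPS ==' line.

Trace:
  + 2.70.7.0/24 (H0) depth=24
  + 2.64.0.0/12 (H1) depth=12
  Q 2.70.7.1: descend 000000100100011000000111 ; hops seen [H1,H0] ; pick H0
  Q 2.64.101.42: descend 0000001001000 ; hops seen [H1] ; pick H1
  Q 2.70.7.16: descend 000000100100011000000111 ; hops seen [H1,H0] ; pick H0
  Q 2.70.7.1: descend 000000100100011000000111 ; hops seen [H1,H0] ; pick H0
  + 36.161.0.0/16 (H1) depth=16
  + 16.48.0.0/12 (H2) depth=12
  del 16.48.0.0/12 (clear depth 12)
  + 0.0.0.0/0 (H2) depth=0
  + 16.61.160.0/20 (H2) depth=20
  del 2.70.7.0/24 (clear depth 24)
  del 36.161.0.0/16 (clear depth 16)
  Q 16.61.160.3: descend 00010000001111011010 ; hops seen [H2,H2] ; pick H2
  Q 16.61.160.0: descend 00010000001111011010 ; hops seen [H2,H2] ; pick H2
  Q 2.64.0.1: descend 0000001001000 ; hops seen [H2,H1] ; pick H1
  + 36.161.41.112/28 (H1) depth=28

== LOOKUPS ==
["H0","H1","H0","H0","H2","H2","H1"]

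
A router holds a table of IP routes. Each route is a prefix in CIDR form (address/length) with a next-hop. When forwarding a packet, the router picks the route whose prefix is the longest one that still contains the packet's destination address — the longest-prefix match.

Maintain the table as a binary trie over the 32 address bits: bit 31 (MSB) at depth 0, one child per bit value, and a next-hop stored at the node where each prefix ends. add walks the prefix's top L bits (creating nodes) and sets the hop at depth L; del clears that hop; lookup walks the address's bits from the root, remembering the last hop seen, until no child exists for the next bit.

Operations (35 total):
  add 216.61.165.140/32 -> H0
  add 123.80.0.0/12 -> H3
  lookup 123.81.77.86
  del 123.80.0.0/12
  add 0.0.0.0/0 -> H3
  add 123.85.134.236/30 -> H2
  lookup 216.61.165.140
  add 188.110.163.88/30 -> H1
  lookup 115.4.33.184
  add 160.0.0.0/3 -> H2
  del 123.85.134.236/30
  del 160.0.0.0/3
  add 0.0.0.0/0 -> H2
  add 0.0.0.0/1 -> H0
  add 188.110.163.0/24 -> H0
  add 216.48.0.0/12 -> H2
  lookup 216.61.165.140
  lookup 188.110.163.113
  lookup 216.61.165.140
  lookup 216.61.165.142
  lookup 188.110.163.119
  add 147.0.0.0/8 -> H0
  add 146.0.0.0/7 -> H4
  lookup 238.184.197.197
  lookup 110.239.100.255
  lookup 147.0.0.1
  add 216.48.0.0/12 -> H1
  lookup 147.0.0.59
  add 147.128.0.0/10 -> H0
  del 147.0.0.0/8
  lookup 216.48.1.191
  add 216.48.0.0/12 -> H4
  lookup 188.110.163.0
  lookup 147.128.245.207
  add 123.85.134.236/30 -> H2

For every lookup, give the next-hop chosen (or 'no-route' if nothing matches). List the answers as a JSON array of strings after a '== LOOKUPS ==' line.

Trace:
  add 216.61.165.140/32 -> H0 at depth 32
  add 123.80.0.0/12 -> H3 at depth 12
  Q 123.81.77.86: descend 011110110101 ; hops seen [H3] ; pick H3
  - 123.80.0.0/12 clear@12
  add 0.0.0.0/0 -> H3 at depth 0
  add 123.85.134.236/30 -> H2 at depth 30
  Q 216.61.165.140: descend 11011000001111011010010110001100 ; hops seen [H3,H0] ; pick H0
  add 188.110.163.88/30 -> H1 at depth 30
  Q 115.4.33.184: descend 0111 ; hops seen [H3] ; pick H3
  add 160.0.0.0/3 -> H2 at depth 3
  - 123.85.134.236/30 clear@30
  - 160.0.0.0/3 clear@3
  add 0.0.0.0/0 -> H2 at depth 0
  add 0.0.0.0/1 -> H0 at depth 1
  add 188.110.163.0/24 -> H0 at depth 24
  add 216.48.0.0/12 -> H2 at depth 12
  Q 216.61.165.140: descend 11011000001111011010010110001100 ; hops seen [H2,H2,H0] ; pick H0
  Q 188.110.163.113: descend 10111100011011101010001101 ; hops seen [H2,H0] ; pick H0
  Q 216.61.165.140: descend 11011000001111011010010110001100 ; hops seen [H2,H2,H0] ; pick H0
  Q 216.61.165.142: descend 110110000011110110100101100011 ; hops seen [H2,H2] ; pick H2
  Q 188.110.163.119: descend 10111100011011101010001101 ; hops seen [H2,H0] ; pick H0
  add 147.0.0.0/8 -> H0 at depth 8
  add 146.0.0.0/7 -> H4 at depth 7
  Q 238.184.197.197: descend 11 ; hops seen [H2] ; pick H2
  Q 110.239.100.255: descend 011 ; hops seen [H2,H0] ; pick H0
  Q 147.0.0.1: descend 10010011 ; hops seen [H2,H4,H0] ; pick H0
  add 216.48.0.0/12 -> H1 at depth 12
  Q 147.0.0.59: descend 10010011 ; hops seen [H2,H4,H0] ; pick H0
  add 147.128.0.0/10 -> H0 at depth 10
  - 147.0.0.0/8 clear@8
  Q 216.48.1.191: descend 110110000011 ; hops seen [H2,H1] ; pick H1
  add 216.48.0.0/12 -> H4 at depth 12
  Q 188.110.163.0: descend 1011110001101110101000110 ; hops seen [H2,H0] ; pick H0
  Q 147.128.245.207: descend 1001001110 ; hops seen [H2,H4,H0] ; pick H0
  add 123.85.134.236/30 -> H2 at depth 30

== LOOKUPS ==
["H3","H0","H3","H0","H0","H0","H2","H0","H2","H0","H0","H0","H1","H0","H0"]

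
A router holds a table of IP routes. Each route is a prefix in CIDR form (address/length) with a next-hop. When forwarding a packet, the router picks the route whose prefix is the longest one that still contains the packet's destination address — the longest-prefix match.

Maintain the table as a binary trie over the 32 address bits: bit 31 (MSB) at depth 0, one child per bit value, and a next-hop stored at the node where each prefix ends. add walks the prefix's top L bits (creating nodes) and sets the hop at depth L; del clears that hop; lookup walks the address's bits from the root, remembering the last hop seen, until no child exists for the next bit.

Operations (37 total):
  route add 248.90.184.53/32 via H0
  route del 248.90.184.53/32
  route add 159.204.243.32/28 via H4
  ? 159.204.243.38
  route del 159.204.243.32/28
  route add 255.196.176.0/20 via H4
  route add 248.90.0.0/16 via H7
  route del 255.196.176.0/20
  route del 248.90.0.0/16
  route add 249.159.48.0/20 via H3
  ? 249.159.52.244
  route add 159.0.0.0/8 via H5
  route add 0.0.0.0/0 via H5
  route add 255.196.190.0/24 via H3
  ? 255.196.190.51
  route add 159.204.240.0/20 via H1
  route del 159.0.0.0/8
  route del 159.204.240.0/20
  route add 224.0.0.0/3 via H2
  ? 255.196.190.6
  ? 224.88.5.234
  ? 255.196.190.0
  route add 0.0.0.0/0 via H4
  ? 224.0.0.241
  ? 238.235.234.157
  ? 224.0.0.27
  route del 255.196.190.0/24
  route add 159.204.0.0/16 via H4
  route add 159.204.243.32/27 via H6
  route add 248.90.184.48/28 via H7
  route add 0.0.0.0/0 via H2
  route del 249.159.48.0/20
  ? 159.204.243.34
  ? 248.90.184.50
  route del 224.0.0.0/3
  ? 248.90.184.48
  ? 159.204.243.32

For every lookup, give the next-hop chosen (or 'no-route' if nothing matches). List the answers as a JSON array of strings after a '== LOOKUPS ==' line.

Apply in order:
  add 248.90.184.53/32 -> H0 at depth 32
  del 248.90.184.53/32 (clear depth 32)
  add 159.204.243.32/28 -> H4 at depth 28
  Q 159.204.243.38: descend 1001111111001100111100110010 ; hops seen [H4] ; pick H4
  del 159.204.243.32/28 (clear depth 28)
  add 255.196.176.0/20 -> H4 at depth 20
  add 248.90.0.0/16 -> H7 at depth 16
  del 255.196.176.0/20 (clear depth 20)
  del 248.90.0.0/16 (clear depth 16)
  add 249.159.48.0/20 -> H3 at depth 20
  Q 249.159.52.244: descend 11111001100111110011 ; hops seen [H3] ; pick H3
  add 159.0.0.0/8 -> H5 at depth 8
  add 0.0.0.0/0 -> H5 at depth 0
  add 255.196.190.0/24 -> H3 at depth 24
  Q 255.196.190.51: descend 111111111100010010111110 ; hops seen [H5,H3] ; pick H3
  add 159.204.240.0/20 -> H1 at depth 20
  del 159.0.0.0/8 (clear depth 8)
  del 159.204.240.0/20 (clear depth 20)
  add 224.0.0.0/3 -> H2 at depth 3
  Q 255.196.190.6: descend 111111111100010010111110 ; hops seen [H5,H2,H3] ; pick H3
  Q 224.88.5.234: descend 111 ; hops seen [H5,H2] ; pick H2
  Q 255.196.190.0: descend 111111111100010010111110 ; hops seen [H5,H2,H3] ; pick H3
  add 0.0.0.0/0 -> H4 at depth 0
  Q 224.0.0.241: descend 111 ; hops seen [H4,H2] ; pick H2
  Q 238.235.234.157: descend 111 ; hops seen [H4,H2] ; pick H2
  Q 224.0.0.27: descend 111 ; hops seen [H4,H2] ; pick H2
  del 255.196.190.0/24 (clear depth 24)
  add 159.204.0.0/16 -> H4 at depth 16
  add 159.204.243.32/27 -> H6 at depth 27
  add 248.90.184.48/28 -> H7 at depth 28
  add 0.0.0.0/0 -> H2 at depth 0
  del 249.159.48.0/20 (clear depth 20)
  Q 159.204.243.34: descend 1001111111001100111100110010 ; hops seen [H2,H4,H6] ; pick H6
  Q 248.90.184.50: descend 11111000010110101011100000110 ; hops seen [H2,H2,H7] ; pick H7
  del 224.0.0.0/3 (clear depth 3)
  Q 248.90.184.48: descend 11111000010110101011100000110 ; hops seen [H2,H7] ; pick H7
  Q 159.204.243.32: descend 1001111111001100111100110010 ; hops seen [H2,H4,H6] ; pick H6

== LOOKUPS ==
["H4","H3","H3","H3","H2","H3","H2","H2","H2","H6","H7","H7","H6"]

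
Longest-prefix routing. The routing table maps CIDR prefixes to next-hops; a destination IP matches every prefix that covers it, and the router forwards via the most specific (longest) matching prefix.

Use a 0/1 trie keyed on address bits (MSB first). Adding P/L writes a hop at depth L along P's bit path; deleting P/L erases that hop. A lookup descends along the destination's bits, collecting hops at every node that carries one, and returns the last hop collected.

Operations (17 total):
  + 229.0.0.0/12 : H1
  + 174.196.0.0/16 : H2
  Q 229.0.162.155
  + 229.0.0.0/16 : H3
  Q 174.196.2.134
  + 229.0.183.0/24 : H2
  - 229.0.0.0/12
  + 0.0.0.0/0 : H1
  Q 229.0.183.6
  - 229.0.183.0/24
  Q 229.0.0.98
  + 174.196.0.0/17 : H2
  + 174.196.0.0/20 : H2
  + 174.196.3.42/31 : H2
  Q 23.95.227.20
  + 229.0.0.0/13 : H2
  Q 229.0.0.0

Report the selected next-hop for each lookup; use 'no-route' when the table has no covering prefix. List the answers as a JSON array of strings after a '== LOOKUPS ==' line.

Apply in order:
  add 229.0.0.0/12 -> H1 at depth 12
  add 174.196.0.0/16 -> H2 at depth 16
  Q 229.0.162.155: descend 111001010000 ; hops seen [H1] ; pick H1
  add 229.0.0.0/16 -> H3 at depth 16
  Q 174.196.2.134: descend 1010111011000100 ; hops seen [H2] ; pick H2
  add 229.0.183.0/24 -> H2 at depth 24
  del 229.0.0.0/12 (clear depth 12)
  add 0.0.0.0/0 -> H1 at depth 0
  Q 229.0.183.6: descend 111001010000000010110111 ; hops seen [H1,H3,H2] ; pick H2
  del 229.0.183.0/24 (clear depth 24)
  Q 229.0.0.98: descend 1110010100000000 ; hops seen [H1,H3] ; pick H3
  add 174.196.0.0/17 -> H2 at depth 17
  add 174.196.0.0/20 -> H2 at depth 20
  add 174.196.3.42/31 -> H2 at depth 31
  Q 23.95.227.20: descend ε ; hops seen [H1] ; pick H1
  add 229.0.0.0/13 -> H2 at depth 13
  Q 229.0.0.0: descend 1110010100000000 ; hops seen [H1,H2,H3] ; pick H3

== LOOKUPS ==
["H1","H2","H2","H3","H1","H3"]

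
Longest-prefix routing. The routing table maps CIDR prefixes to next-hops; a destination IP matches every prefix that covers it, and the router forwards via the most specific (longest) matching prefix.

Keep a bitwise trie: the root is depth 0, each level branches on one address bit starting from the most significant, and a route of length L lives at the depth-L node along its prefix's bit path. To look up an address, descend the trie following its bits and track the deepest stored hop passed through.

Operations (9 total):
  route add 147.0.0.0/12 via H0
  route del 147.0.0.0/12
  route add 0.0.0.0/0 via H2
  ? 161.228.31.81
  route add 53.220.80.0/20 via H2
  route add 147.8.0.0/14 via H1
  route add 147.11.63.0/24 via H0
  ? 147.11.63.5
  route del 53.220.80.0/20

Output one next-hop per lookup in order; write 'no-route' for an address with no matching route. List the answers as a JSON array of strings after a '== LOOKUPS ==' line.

Process each operation:
  add 147.0.0.0/12 -> H0 at depth 12
  del 147.0.0.0/12 (clear depth 12)
  add 0.0.0.0/0 -> H2 at depth 0
  ? 161.228.31.81  path d0:H2→d1:-→d2:-  best=H2
  add 53.220.80.0/20 -> H2 at depth 20
  add 147.8.0.0/14 -> H1 at depth 14
  add 147.11.63.0/24 -> H0 at depth 24
  ? 147.11.63.5  path d0:H2→d1:-→d2:-→d3:-→d4:-→d5:-→d6:-→d7:-→d8:-→d9:-→d10:-→d11:-→d12:-→d13:-→d14:H1→d15:-→d16:-→d17:-→d18:-→d19:-→d20:-→d21:-→d22:-→d23:-→d24:H0  best=H0
  del 53.220.80.0/20 (clear depth 20)

== LOOKUPS ==
["H2","H0"]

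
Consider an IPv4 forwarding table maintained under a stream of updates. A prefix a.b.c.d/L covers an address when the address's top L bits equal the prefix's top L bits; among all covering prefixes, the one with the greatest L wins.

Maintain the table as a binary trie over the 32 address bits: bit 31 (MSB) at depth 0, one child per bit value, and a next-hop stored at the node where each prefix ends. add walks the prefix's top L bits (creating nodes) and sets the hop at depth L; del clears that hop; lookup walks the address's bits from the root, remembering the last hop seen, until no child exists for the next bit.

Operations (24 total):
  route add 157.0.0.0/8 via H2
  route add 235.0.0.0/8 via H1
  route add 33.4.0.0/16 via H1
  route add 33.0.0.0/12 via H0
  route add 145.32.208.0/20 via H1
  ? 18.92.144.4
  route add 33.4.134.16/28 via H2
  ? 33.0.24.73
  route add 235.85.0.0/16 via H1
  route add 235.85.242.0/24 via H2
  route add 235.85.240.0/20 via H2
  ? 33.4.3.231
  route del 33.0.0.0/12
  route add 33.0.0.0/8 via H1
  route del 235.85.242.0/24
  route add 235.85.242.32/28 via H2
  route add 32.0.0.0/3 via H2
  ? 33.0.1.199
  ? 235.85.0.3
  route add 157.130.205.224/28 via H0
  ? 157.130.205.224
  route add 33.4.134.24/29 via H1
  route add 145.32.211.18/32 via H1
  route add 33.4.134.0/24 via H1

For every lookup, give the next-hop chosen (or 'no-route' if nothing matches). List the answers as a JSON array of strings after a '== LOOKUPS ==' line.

Trace:
  add 157.0.0.0/8 -> H2 at depth 8
  add 235.0.0.0/8 -> H1 at depth 8
  add 33.4.0.0/16 -> H1 at depth 16
  add 33.0.0.0/12 -> H0 at depth 12
  add 145.32.208.0/20 -> H1 at depth 20
  ? 18.92.144.4  path d0:-→d1:-→d2:-  best=no-route
  add 33.4.134.16/28 -> H2 at depth 28
  ? 33.0.24.73  path d0:-→d1:-→d2:-→d3:-→d4:-→d5:-→d6:-→d7:-→d8:-→d9:-→d10:-→d11:-→d12:H0→d13:-  best=H0
  add 235.85.0.0/16 -> H1 at depth 16
  add 235.85.242.0/24 -> H2 at depth 24
  add 235.85.240.0/20 -> H2 at depth 20
  ? 33.4.3.231  path d0:-→d1:-→d2:-→d3:-→d4:-→d5:-→d6:-→d7:-→d8:-→d9:-→d10:-→d11:-→d12:H0→d13:-→d14:-→d15:-→d16:H1  best=H1
  del 33.0.0.0/12 (clear depth 12)
  add 33.0.0.0/8 -> H1 at depth 8
  del 235.85.242.0/24 (clear depth 24)
  add 235.85.242.32/28 -> H2 at depth 28
  add 32.0.0.0/3 -> H2 at depth 3
  ? 33.0.1.199  path d0:-→d1:-→d2:-→d3:H2→d4:-→d5:-→d6:-→d7:-→d8:H1→d9:-→d10:-→d11:-→d12:-→d13:-  best=H1
  ? 235.85.0.3  path d0:-→d1:-→d2:-→d3:-→d4:-→d5:-→d6:-→d7:-→d8:H1→d9:-→d10:-→d11:-→d12:-→d13:-→d14:-→d15:-→d16:H1  best=H1
  add 157.130.205.224/28 -> H0 at depth 28
  ? 157.130.205.224  path d0:-→d1:-→d2:-→d3:-→d4:-→d5:-→d6:-→d7:-→d8:H2→d9:-→d10:-→d11:-→d12:-→d13:-→d14:-→d15:-→d16:-→d17:-→d18:-→d19:-→d20:-→d21:-→d22:-→d23:-→d24:-→d25:-→d26:-→d27:-→d28:H0  best=H0
  add 33.4.134.24/29 -> H1 at depth 29
  add 145.32.211.18/32 -> H1 at depth 32
  add 33.4.134.0/24 -> H1 at depth 24

== LOOKUPS ==
["no-route","H0","H1","H1","H1","H0"]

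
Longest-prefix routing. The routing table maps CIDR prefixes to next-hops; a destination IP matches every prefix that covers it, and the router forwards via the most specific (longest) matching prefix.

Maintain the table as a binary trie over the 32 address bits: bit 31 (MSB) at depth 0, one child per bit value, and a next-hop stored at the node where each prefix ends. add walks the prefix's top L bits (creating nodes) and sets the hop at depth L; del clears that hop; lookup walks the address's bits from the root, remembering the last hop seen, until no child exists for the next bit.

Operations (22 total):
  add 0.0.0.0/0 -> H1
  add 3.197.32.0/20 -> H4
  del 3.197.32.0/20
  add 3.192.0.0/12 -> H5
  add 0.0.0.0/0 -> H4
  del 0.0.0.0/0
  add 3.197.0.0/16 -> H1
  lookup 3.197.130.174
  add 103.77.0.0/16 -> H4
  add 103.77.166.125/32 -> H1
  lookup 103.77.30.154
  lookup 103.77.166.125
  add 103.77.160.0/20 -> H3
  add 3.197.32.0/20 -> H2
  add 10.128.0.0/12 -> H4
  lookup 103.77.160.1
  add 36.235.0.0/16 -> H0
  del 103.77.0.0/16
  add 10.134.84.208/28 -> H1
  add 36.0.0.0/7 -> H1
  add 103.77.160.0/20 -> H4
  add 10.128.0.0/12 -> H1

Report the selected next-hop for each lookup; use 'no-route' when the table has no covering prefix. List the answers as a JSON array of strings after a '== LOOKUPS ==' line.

Trace:
  + 0.0.0.0/0 (H1) depth=0
  + 3.197.32.0/20 (H4) depth=20
  del 3.197.32.0/20 (clear depth 20)
  + 3.192.0.0/12 (H5) depth=12
  + 0.0.0.0/0 (H4) depth=0
  del 0.0.0.0/0 (clear depth 0)
  + 3.197.0.0/16 (H1) depth=16
  ? 3.197.130.174  path d0:-→d1:-→d2:-→d3:-→d4:-→d5:-→d6:-→d7:-→d8:-→d9:-→d10:-→d11:-→d12:H5→d13:-→d14:-→d15:-→d16:H1  best=H1
  + 103.77.0.0/16 (H4) depth=16
  + 103.77.166.125/32 (H1) depth=32
  ? 103.77.30.154  path d0:-→d1:-→d2:-→d3:-→d4:-→d5:-→d6:-→d7:-→d8:-→d9:-→d10:-→d11:-→d12:-→d13:-→d14:-→d15:-→d16:H4  best=H4
  ? 103.77.166.125  path d0:-→d1:-→d2:-→d3:-→d4:-→d5:-→d6:-→d7:-→d8:-→d9:-→d10:-→d11:-→d12:-→d13:-→d14:-→d15:-→d16:H4→d17:-→d18:-→d19:-→d20:-→d21:-→d22:-→d23:-→d24:-→d25:-→d26:-→d27:-→d28:-→d29:-→d30:-→d31:-→d32:H1  best=H1
  + 103.77.160.0/20 (H3) depth=20
  + 3.197.32.0/20 (H2) depth=20
  + 10.128.0.0/12 (H4) depth=12
  ? 103.77.160.1  path d0:-→d1:-→d2:-→d3:-→d4:-→d5:-→d6:-→d7:-→d8:-→d9:-→d10:-→d11:-→d12:-→d13:-→d14:-→d15:-→d16:H4→d17:-→d18:-→d19:-→d20:H3→d21:-  best=H3
  + 36.235.0.0/16 (H0) depth=16
  del 103.77.0.0/16 (clear depth 16)
  + 10.134.84.208/28 (H1) depth=28
  + 36.0.0.0/7 (H1) depth=7
  + 103.77.160.0/20 (H4) depth=20
  + 10.128.0.0/12 (H1) depth=12

== LOOKUPS ==
["H1","H4","H1","H3"]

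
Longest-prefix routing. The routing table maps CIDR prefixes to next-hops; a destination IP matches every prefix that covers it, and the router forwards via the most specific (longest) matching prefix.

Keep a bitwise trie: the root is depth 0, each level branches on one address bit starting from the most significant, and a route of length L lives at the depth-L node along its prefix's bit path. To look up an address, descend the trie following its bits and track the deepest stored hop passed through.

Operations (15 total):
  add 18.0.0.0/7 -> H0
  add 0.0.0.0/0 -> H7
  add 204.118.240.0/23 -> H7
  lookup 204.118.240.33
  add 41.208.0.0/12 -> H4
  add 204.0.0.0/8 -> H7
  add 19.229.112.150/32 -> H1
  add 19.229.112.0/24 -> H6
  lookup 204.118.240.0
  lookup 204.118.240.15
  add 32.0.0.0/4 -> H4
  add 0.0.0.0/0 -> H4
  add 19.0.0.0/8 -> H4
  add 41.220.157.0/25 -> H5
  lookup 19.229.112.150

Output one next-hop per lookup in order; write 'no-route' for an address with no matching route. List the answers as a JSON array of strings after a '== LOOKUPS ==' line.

Trace:
  add 18.0.0.0/7 -> H0 at depth 7
  add 0.0.0.0/0 -> H7 at depth 0
  add 204.118.240.0/23 -> H7 at depth 23
  ? 204.118.240.33  path d0:H7→d1:-→d2:-→d3:-→d4:-→d5:-→d6:-→d7:-→d8:-→d9:-→d10:-→d11:-→d12:-→d13:-→d14:-→d15:-→d16:-→d17:-→d18:-→d19:-→d20:-→d21:-→d22:-→d23:H7  best=H7
  add 41.208.0.0/12 -> H4 at depth 12
  add 204.0.0.0/8 -> H7 at depth 8
  add 19.229.112.150/32 -> H1 at depth 32
  add 19.229.112.0/24 -> H6 at depth 24
  ? 204.118.240.0  path d0:H7→d1:-→d2:-→d3:-→d4:-→d5:-→d6:-→d7:-→d8:H7→d9:-→d10:-→d11:-→d12:-→d13:-→d14:-→d15:-→d16:-→d17:-→d18:-→d19:-→d20:-→d21:-→d22:-→d23:H7  best=H7
  ? 204.118.240.15  path d0:H7→d1:-→d2:-→d3:-→d4:-→d5:-→d6:-→d7:-→d8:H7→d9:-→d10:-→d11:-→d12:-→d13:-→d14:-→d15:-→d16:-→d17:-→d18:-→d19:-→d20:-→d21:-→d22:-→d23:H7  best=H7
  add 32.0.0.0/4 -> H4 at depth 4
  add 0.0.0.0/0 -> H4 at depth 0
  add 19.0.0.0/8 -> H4 at depth 8
  add 41.220.157.0/25 -> H5 at depth 25
  ? 19.229.112.150  path d0:H4→d1:-→d2:-→d3:-→d4:-→d5:-→d6:-→d7:H0→d8:H4→d9:-→d10:-→d11:-→d12:-→d13:-→d14:-→d15:-→d16:-→d17:-→d18:-→d19:-→d20:-→d21:-→d22:-→d23:-→d24:H6→d25:-→d26:-→d27:-→d28:-→d29:-→d30:-→d31:-→d32:H1  best=H1

== LOOKUPS ==
["H7","H7","H7","H1"]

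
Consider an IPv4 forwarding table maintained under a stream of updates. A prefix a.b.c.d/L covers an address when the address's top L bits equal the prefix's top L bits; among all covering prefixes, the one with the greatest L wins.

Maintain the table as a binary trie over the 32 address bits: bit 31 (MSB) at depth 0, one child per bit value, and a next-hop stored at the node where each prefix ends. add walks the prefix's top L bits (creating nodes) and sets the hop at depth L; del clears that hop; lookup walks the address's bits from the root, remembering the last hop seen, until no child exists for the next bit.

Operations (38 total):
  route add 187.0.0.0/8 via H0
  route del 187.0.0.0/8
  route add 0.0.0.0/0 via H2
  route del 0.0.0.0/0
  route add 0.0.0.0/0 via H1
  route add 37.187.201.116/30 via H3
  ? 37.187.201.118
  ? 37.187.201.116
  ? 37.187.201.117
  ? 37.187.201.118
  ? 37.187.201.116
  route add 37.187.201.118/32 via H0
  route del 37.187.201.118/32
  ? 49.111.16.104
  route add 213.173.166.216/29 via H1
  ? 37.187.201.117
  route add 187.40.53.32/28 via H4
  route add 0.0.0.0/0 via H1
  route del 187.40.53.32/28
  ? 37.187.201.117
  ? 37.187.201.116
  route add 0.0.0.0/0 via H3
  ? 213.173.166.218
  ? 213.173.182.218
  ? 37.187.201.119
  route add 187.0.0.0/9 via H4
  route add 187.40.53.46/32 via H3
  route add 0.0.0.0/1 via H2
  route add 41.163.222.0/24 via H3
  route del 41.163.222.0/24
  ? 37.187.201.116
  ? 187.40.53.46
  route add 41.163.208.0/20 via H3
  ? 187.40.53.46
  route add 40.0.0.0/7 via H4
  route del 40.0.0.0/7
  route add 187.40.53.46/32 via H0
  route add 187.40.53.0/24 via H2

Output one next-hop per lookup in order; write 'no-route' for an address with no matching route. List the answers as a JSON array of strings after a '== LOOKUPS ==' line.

Trace:
  + 187.0.0.0/8 (H0) depth=8
  del 187.0.0.0/8 (clear depth 8)
  + 0.0.0.0/0 (H2) depth=0
  del 0.0.0.0/0 (clear depth 0)
  + 0.0.0.0/0 (H1) depth=0
  + 37.187.201.116/30 (H3) depth=30
  lookup 37.187.201.118: bits 001001011011101111001001011101 walk d0:H1→d1:-→d2:-→d3:-→d4:-→d5:-→d6:-→d7:-→d8:-→d9:-→d10:-→d11:-→d12:-→d13:-→d14:-→d15:-→d16:-→d17:-→d18:-→d19:-→d20:-→d21:-→d22:-→d23:-→d24:-→d25:-→d26:-→d27:-→d28:-→d29:-→d30:H3 -> H3
  lookup 37.187.201.116: bits 001001011011101111001001011101 walk d0:H1→d1:-→d2:-→d3:-→d4:-→d5:-→d6:-→d7:-→d8:-→d9:-→d10:-→d11:-→d12:-→d13:-→d14:-→d15:-→d16:-→d17:-→d18:-→d19:-→d20:-→d21:-→d22:-→d23:-→d24:-→d25:-→d26:-→d27:-→d28:-→d29:-→d30:H3 -> H3
  lookup 37.187.201.117: bits 001001011011101111001001011101 walk d0:H1→d1:-→d2:-→d3:-→d4:-→d5:-→d6:-→d7:-→d8:-→d9:-→d10:-→d11:-→d12:-→d13:-→d14:-→d15:-→d16:-→d17:-→d18:-→d19:-→d20:-→d21:-→d22:-→d23:-→d24:-→d25:-→d26:-→d27:-→d28:-→d29:-→d30:H3 -> H3
  lookup 37.187.201.118: bits 001001011011101111001001011101 walk d0:H1→d1:-→d2:-→d3:-→d4:-→d5:-→d6:-→d7:-→d8:-→d9:-→d10:-→d11:-→d12:-→d13:-→d14:-→d15:-→d16:-→d17:-→d18:-→d19:-→d20:-→d21:-→d22:-→d23:-→d24:-→d25:-→d26:-→d27:-→d28:-→d29:-→d30:H3 -> H3
  lookup 37.187.201.116: bits 001001011011101111001001011101 walk d0:H1→d1:-→d2:-→d3:-→d4:-→d5:-→d6:-→d7:-→d8:-→d9:-→d10:-→d11:-→d12:-→d13:-→d14:-→d15:-→d16:-→d17:-→d18:-→d19:-→d20:-→d21:-→d22:-→d23:-→d24:-→d25:-→d26:-→d27:-→d28:-→d29:-→d30:H3 -> H3
  + 37.187.201.118/32 (H0) depth=32
  del 37.187.201.118/32 (clear depth 32)
  lookup 49.111.16.104: bits 001 walk d0:H1→d1:-→d2:-→d3:- -> H1
  + 213.173.166.216/29 (H1) depth=29
  lookup 37.187.201.117: bits 001001011011101111001001011101 walk d0:H1→d1:-→d2:-→d3:-→d4:-→d5:-→d6:-→d7:-→d8:-→d9:-→d10:-→d11:-→d12:-→d13:-→d14:-→d15:-→d16:-→d17:-→d18:-→d19:-→d20:-→d21:-→d22:-→d23:-→d24:-→d25:-→d26:-→d27:-→d28:-→d29:-→d30:H3 -> H3
  + 187.40.53.32/28 (H4) depth=28
  + 0.0.0.0/0 (H1) depth=0
  del 187.40.53.32/28 (clear depth 28)
  lookup 37.187.201.117: bits 001001011011101111001001011101 walk d0:H1→d1:-→d2:-→d3:-→d4:-→d5:-→d6:-→d7:-→d8:-→d9:-→d10:-→d11:-→d12:-→d13:-→d14:-→d15:-→d16:-→d17:-→d18:-→d19:-→d20:-→d21:-→d22:-→d23:-→d24:-→d25:-→d26:-→d27:-→d28:-→d29:-→d30:H3 -> H3
  lookup 37.187.201.116: bits 001001011011101111001001011101 walk d0:H1→d1:-→d2:-→d3:-→d4:-→d5:-→d6:-→d7:-→d8:-→d9:-→d10:-→d11:-→d12:-→d13:-→d14:-→d15:-→d16:-→d17:-→d18:-→d19:-→d20:-→d21:-→d22:-→d23:-→d24:-→d25:-→d26:-→d27:-→d28:-→d29:-→d30:H3 -> H3
  + 0.0.0.0/0 (H3) depth=0
  lookup 213.173.166.218: bits 11010101101011011010011011011 walk d0:H3→d1:-→d2:-→d3:-→d4:-→d5:-→d6:-→d7:-→d8:-→d9:-→d10:-→d11:-→d12:-→d13:-→d14:-→d15:-→d16:-→d17:-→d18:-→d19:-→d20:-→d21:-→d22:-→d23:-→d24:-→d25:-→d26:-→d27:-→d28:-→d29:H1 -> H1
  lookup 213.173.182.218: bits 1101010110101101101 walk d0:H3→d1:-→d2:-→d3:-→d4:-→d5:-→d6:-→d7:-→d8:-→d9:-→d10:-→d11:-→d12:-→d13:-→d14:-→d15:-→d16:-→d17:-→d18:-→d19:- -> H3
  lookup 37.187.201.119: bits 0010010110111011110010010111011 walk d0:H3→d1:-→d2:-→d3:-→d4:-→d5:-→d6:-→d7:-→d8:-→d9:-→d10:-→d11:-→d12:-→d13:-→d14:-→d15:-→d16:-→d17:-→d18:-→d19:-→d20:-→d21:-→d22:-→d23:-→d24:-→d25:-→d26:-→d27:-→d28:-→d29:-→d30:H3→d31:- -> H3
  + 187.0.0.0/9 (H4) depth=9
  + 187.40.53.46/32 (H3) depth=32
  + 0.0.0.0/1 (H2) depth=1
  + 41.163.222.0/24 (H3) depth=24
  del 41.163.222.0/24 (clear depth 24)
  lookup 37.187.201.116: bits 001001011011101111001001011101 walk d0:H3→d1:H2→d2:-→d3:-→d4:-→d5:-→d6:-→d7:-→d8:-→d9:-→d10:-→d11:-→d12:-→d13:-→d14:-→d15:-→d16:-→d17:-→d18:-→d19:-→d20:-→d21:-→d22:-→d23:-→d24:-→d25:-→d26:-→d27:-→d28:-→d29:-→d30:H3 -> H3
  lookup 187.40.53.46: bits 10111011001010000011010100101110 walk d0:H3→d1:-→d2:-→d3:-→d4:-→d5:-→d6:-→d7:-→d8:-→d9:H4→d10:-→d11:-→d12:-→d13:-→d14:-→d15:-→d16:-→d17:-→d18:-→d19:-→d20:-→d21:-→d22:-→d23:-→d24:-→d25:-→d26:-→d27:-→d28:-→d29:-→d30:-→d31:-→d32:H3 -> H3
  + 41.163.208.0/20 (H3) depth=20
  lookup 187.40.53.46: bits 10111011001010000011010100101110 walk d0:H3→d1:-→d2:-→d3:-→d4:-→d5:-→d6:-→d7:-→d8:-→d9:H4→d10:-→d11:-→d12:-→d13:-→d14:-→d15:-→d16:-→d17:-→d18:-→d19:-→d20:-→d21:-→d22:-→d23:-→d24:-→d25:-→d26:-→d27:-→d28:-→d29:-→d30:-→d31:-→d32:H3 -> H3
  + 40.0.0.0/7 (H4) depth=7
  del 40.0.0.0/7 (clear depth 7)
  + 187.40.53.46/32 (H0) depth=32
  + 187.40.53.0/24 (H2) depth=24

== LOOKUPS ==
["H3","H3","H3","H3","H3","H1","H3","H3","H3","H1","H3","H3","H3","H3","H3"]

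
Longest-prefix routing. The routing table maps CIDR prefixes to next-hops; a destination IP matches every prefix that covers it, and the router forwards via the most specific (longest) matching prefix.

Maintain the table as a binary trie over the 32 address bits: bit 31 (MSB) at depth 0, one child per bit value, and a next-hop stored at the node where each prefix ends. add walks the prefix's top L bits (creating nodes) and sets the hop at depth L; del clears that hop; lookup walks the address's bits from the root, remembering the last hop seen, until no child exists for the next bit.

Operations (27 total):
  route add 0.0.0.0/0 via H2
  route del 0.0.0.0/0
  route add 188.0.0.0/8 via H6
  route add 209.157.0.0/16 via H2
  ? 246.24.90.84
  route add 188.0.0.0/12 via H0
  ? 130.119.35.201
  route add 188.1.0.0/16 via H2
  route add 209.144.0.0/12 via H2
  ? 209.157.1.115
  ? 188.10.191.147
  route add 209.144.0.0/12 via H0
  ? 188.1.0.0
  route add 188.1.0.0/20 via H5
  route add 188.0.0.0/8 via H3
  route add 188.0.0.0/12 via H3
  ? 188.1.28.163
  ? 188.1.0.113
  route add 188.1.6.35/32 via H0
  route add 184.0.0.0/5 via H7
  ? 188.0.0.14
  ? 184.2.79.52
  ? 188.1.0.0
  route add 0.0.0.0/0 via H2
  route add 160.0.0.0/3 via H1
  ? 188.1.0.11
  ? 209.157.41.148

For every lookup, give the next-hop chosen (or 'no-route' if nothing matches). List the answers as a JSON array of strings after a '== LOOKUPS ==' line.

Trace:
  + 0.0.0.0/0 (H2) depth=0
  - 0.0.0.0/0 clear@0
  + 188.0.0.0/8 (H6) depth=8
  + 209.157.0.0/16 (H2) depth=16
  Q 246.24.90.84: descend 11 ; hops seen [∅] ; pick no-route
  + 188.0.0.0/12 (H0) depth=12
  Q 130.119.35.201: descend 10 ; hops seen [∅] ; pick no-route
  + 188.1.0.0/16 (H2) depth=16
  + 209.144.0.0/12 (H2) depth=12
  Q 209.157.1.115: descend 1101000110011101 ; hops seen [H2,H2] ; pick H2
  Q 188.10.191.147: descend 101111000000 ; hops seen [H6,H0] ; pick H0
  + 209.144.0.0/12 (H0) depth=12
  Q 188.1.0.0: descend 1011110000000001 ; hops seen [H6,H0,H2] ; pick H2
  + 188.1.0.0/20 (H5) depth=20
  + 188.0.0.0/8 (H3) depth=8
  + 188.0.0.0/12 (H3) depth=12
  Q 188.1.28.163: descend 1011110000000001000 ; hops seen [H3,H3,H2] ; pick H2
  Q 188.1.0.113: descend 10111100000000010000 ; hops seen [H3,H3,H2,H5] ; pick H5
  + 188.1.6.35/32 (H0) depth=32
  + 184.0.0.0/5 (H7) depth=5
  Q 188.0.0.14: descend 101111000000000 ; hops seen [H7,H3,H3] ; pick H3
  Q 184.2.79.52: descend 10111 ; hops seen [H7] ; pick H7
  Q 188.1.0.0: descend 101111000000000100000 ; hops seen [H7,H3,H3,H2,H5] ; pick H5
  + 0.0.0.0/0 (H2) depth=0
  + 160.0.0.0/3 (H1) depth=3
  Q 188.1.0.11: descend 101111000000000100000 ; hops seen [H2,H1,H7,H3,H3,H2,H5] ; pick H5
  Q 209.157.41.148: descend 1101000110011101 ; hops seen [H2,H0,H2] ; pick H2

== LOOKUPS ==
["no-route","no-route","H2","H0","H2","H2","H5","H3","H7","H5","H5","H2"]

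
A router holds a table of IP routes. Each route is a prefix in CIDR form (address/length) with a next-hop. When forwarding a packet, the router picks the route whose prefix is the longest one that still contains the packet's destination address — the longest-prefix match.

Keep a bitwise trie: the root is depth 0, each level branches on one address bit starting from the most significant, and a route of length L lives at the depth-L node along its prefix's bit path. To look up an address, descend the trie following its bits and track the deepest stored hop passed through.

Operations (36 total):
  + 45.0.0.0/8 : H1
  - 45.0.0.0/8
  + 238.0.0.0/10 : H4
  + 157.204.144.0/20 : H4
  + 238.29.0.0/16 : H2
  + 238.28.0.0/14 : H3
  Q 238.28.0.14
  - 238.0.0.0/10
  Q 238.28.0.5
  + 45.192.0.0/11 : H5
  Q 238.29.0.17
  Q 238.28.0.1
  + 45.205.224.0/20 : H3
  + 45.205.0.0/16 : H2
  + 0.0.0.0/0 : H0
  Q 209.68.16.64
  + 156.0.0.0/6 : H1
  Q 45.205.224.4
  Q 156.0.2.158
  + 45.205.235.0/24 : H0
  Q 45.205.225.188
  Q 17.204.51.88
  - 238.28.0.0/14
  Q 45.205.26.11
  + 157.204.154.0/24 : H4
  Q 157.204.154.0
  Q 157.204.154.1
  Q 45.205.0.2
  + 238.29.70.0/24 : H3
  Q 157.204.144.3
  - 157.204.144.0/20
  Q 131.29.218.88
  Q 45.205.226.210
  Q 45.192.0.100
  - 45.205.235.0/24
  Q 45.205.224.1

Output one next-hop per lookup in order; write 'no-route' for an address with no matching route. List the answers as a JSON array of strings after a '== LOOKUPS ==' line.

Apply in order:
  add 45.0.0.0/8 -> H1 at depth 8
  - 45.0.0.0/8 clear@8
  add 238.0.0.0/10 -> H4 at depth 10
  add 157.204.144.0/20 -> H4 at depth 20
  add 238.29.0.0/16 -> H2 at depth 16
  add 238.28.0.0/14 -> H3 at depth 14
  lookup 238.28.0.14: bits 111011100001110 walk d0:-→d1:-→d2:-→d3:-→d4:-→d5:-→d6:-→d7:-→d8:-→d9:-→d10:H4→d11:-→d12:-→d13:-→d14:H3→d15:- -> H3
  - 238.0.0.0/10 clear@10
  lookup 238.28.0.5: bits 111011100001110 walk d0:-→d1:-→d2:-→d3:-→d4:-→d5:-→d6:-→d7:-→d8:-→d9:-→d10:-→d11:-→d12:-→d13:-→d14:H3→d15:- -> H3
  add 45.192.0.0/11 -> H5 at depth 11
  lookup 238.29.0.17: bits 1110111000011101 walk d0:-→d1:-→d2:-→d3:-→d4:-→d5:-→d6:-→d7:-→d8:-→d9:-→d10:-→d11:-→d12:-→d13:-→d14:H3→d15:-→d16:H2 -> H2
  lookup 238.28.0.1: bits 111011100001110 walk d0:-→d1:-→d2:-→d3:-→d4:-→d5:-→d6:-→d7:-→d8:-→d9:-→d10:-→d11:-→d12:-→d13:-→d14:H3→d15:- -> H3
  add 45.205.224.0/20 -> H3 at depth 20
  add 45.205.0.0/16 -> H2 at depth 16
  add 0.0.0.0/0 -> H0 at depth 0
  lookup 209.68.16.64: bits 11 walk d0:H0→d1:-→d2:- -> H0
  add 156.0.0.0/6 -> H1 at depth 6
  lookup 45.205.224.4: bits 00101101110011011110 walk d0:H0→d1:-→d2:-→d3:-→d4:-→d5:-→d6:-→d7:-→d8:-→d9:-→d10:-→d11:H5→d12:-→d13:-→d14:-→d15:-→d16:H2→d17:-→d18:-→d19:-→d20:H3 -> H3
  lookup 156.0.2.158: bits 1001110 walk d0:H0→d1:-→d2:-→d3:-→d4:-→d5:-→d6:H1→d7:- -> H1
  add 45.205.235.0/24 -> H0 at depth 24
  lookup 45.205.225.188: bits 00101101110011011110 walk d0:H0→d1:-→d2:-→d3:-→d4:-→d5:-→d6:-→d7:-→d8:-→d9:-→d10:-→d11:H5→d12:-→d13:-→d14:-→d15:-→d16:H2→d17:-→d18:-→d19:-→d20:H3 -> H3
  lookup 17.204.51.88: bits 00 walk d0:H0→d1:-→d2:- -> H0
  - 238.28.0.0/14 clear@14
  lookup 45.205.26.11: bits 0010110111001101 walk d0:H0→d1:-→d2:-→d3:-→d4:-→d5:-→d6:-→d7:-→d8:-→d9:-→d10:-→d11:H5→d12:-→d13:-→d14:-→d15:-→d16:H2 -> H2
  add 157.204.154.0/24 -> H4 at depth 24
  lookup 157.204.154.0: bits 100111011100110010011010 walk d0:H0→d1:-→d2:-→d3:-→d4:-→d5:-→d6:H1→d7:-→d8:-→d9:-→d10:-→d11:-→d12:-→d13:-→d14:-→d15:-→d16:-→d17:-→d18:-→d19:-→d20:H4→d21:-→d22:-→d23:-→d24:H4 -> H4
  lookup 157.204.154.1: bits 100111011100110010011010 walk d0:H0→d1:-→d2:-→d3:-→d4:-→d5:-→d6:H1→d7:-→d8:-→d9:-→d10:-→d11:-→d12:-→d13:-→d14:-→d15:-→d16:-→d17:-→d18:-→d19:-→d20:H4→d21:-→d22:-→d23:-→d24:H4 -> H4
  lookup 45.205.0.2: bits 0010110111001101 walk d0:H0→d1:-→d2:-→d3:-→d4:-→d5:-→d6:-→d7:-→d8:-→d9:-→d10:-→d11:H5→d12:-→d13:-→d14:-→d15:-→d16:H2 -> H2
  add 238.29.70.0/24 -> H3 at depth 24
  lookup 157.204.144.3: bits 10011101110011001001 walk d0:H0→d1:-→d2:-→d3:-→d4:-→d5:-→d6:H1→d7:-→d8:-→d9:-→d10:-→d11:-→d12:-→d13:-→d14:-→d15:-→d16:-→d17:-→d18:-→d19:-→d20:H4 -> H4
  - 157.204.144.0/20 clear@20
  lookup 131.29.218.88: bits 100 walk d0:H0→d1:-→d2:-→d3:- -> H0
  lookup 45.205.226.210: bits 00101101110011011110 walk d0:H0→d1:-→d2:-→d3:-→d4:-→d5:-→d6:-→d7:-→d8:-→d9:-→d10:-→d11:H5→d12:-→d13:-→d14:-→d15:-→d16:H2→d17:-→d18:-→d19:-→d20:H3 -> H3
  lookup 45.192.0.100: bits 001011011100 walk d0:H0→d1:-→d2:-→d3:-→d4:-→d5:-→d6:-→d7:-→d8:-→d9:-→d10:-→d11:H5→d12:- -> H5
  - 45.205.235.0/24 clear@24
  lookup 45.205.224.1: bits 00101101110011011110 walk d0:H0→d1:-→d2:-→d3:-→d4:-→d5:-→d6:-→d7:-→d8:-→d9:-→d10:-→d11:H5→d12:-→d13:-→d14:-→d15:-→d16:H2→d17:-→d18:-→d19:-→d20:H3 -> H3

== LOOKUPS ==
["H3","H3","H2","H3","H0","H3","H1","H3","H0","H2","H4","H4","H2","H4","H0","H3","H5","H3"]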